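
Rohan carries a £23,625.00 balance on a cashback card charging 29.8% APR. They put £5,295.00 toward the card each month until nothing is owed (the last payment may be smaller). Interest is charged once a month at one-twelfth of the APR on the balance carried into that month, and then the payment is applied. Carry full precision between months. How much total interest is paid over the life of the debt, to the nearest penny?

Monthly rate r = 29.8%/12 = 2.48333% = 0.0248333.
Payoff takes n = ⌈−ln(1 − rB₀/P)/ln(1+r)⌉ = ⌈4.787⌉ = 5 payments; the last is £4,179.81.
Total paid = 4·£5,295.00 + £4,179.81 = £25,359.81.
Total interest = total paid − principal = £25,359.81 − £23,625.00 = £1,734.81.

£1,734.81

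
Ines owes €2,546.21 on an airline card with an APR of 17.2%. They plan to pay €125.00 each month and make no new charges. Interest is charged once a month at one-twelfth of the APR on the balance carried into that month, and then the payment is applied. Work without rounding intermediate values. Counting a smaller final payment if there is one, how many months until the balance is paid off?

Monthly rate r = 17.2%/12 = 1.43333% = 0.0143333.
Recurrence: B ← B·(1+r) − €125.00.
Month 1: interest €36.50; balance after payment €2,457.71.
Month 2: interest €35.23; balance after payment €2,367.93.
Closed form: n = −ln(1 − rB₀/P)/ln(1+r) = −ln(0.70803)/ln(1.01433) ≈ 24.260, so the balance reaches zero during payment 25.

25 months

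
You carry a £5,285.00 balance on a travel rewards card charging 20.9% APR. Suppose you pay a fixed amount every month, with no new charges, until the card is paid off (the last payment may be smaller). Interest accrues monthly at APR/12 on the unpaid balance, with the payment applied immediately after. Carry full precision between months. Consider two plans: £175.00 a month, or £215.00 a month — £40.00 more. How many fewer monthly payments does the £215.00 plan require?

Monthly rate r = 20.9%/12 = 1.74167% = 0.0174167.
At £175.00/mo: n = ⌈−ln(1 − rB₀/P)/ln(1+r)⌉ = 44 payments (last £41.25); total interest = total paid − £5,285.00 = £2,281.25.
At £215.00/mo: 33 payments (last £78.89); total interest £1,673.89.
Payments saved = 44 − 33 = 11.

11 fewer payments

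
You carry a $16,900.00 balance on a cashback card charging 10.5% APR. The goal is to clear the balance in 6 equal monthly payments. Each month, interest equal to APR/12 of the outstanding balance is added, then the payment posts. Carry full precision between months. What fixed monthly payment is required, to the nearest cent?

$2,903.55

Monthly rate r = 10.5%/12 = 0.875% = 0.00875.
Level-payment amortization: P = B₀·r / (1 − (1+r)^(−n)) = 16900.00·0.00875 / (1 − 1.00875^(−6)).
Denominator 1 − (1+r)^(−6) = 0.0509289773.
P = 147.875 / 0.0509289773 ≈ 2903.55.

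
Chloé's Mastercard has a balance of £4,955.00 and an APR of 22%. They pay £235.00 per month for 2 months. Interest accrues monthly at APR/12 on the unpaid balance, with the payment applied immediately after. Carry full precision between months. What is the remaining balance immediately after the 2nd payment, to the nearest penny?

£4,664.04

Monthly rate r = 22%/12 = 1.83333% = 0.0183333.
Each month: B ← B·(1+r) − £235.00.
Month 1: interest £90.84; balance after payment £4,810.84.
Month 2: interest £88.20; balance after payment £4,664.04.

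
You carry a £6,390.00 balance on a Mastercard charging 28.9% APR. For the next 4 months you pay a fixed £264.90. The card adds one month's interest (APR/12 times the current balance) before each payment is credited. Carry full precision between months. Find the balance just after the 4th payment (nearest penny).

£5,929.67

Monthly rate r = 28.9%/12 = 2.40833% = 0.0240833.
Each month: B ← B·(1+r) − £264.90.
Month 1: interest £153.89; balance after payment £6,278.99.
Month 2: interest £151.22; balance after payment £6,165.31.
Month 3: interest £148.48; balance after payment £6,048.89.
Month 4: interest £145.68; balance after payment £5,929.67.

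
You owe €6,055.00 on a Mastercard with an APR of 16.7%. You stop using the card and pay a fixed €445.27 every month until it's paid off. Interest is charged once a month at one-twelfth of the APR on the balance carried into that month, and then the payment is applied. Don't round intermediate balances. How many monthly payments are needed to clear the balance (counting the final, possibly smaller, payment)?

16 payments

Monthly rate r = 16.7%/12 = 1.39167% = 0.0139167.
Recurrence: B ← B·(1+r) − €445.27.
Month 1: interest €84.27; balance after payment €5,694.00.
Month 2: interest €79.24; balance after payment €5,327.97.
Closed form: n = −ln(1 − rB₀/P)/ln(1+r) = −ln(0.81075)/ln(1.01392) ≈ 15.179, so the balance reaches zero during payment 16.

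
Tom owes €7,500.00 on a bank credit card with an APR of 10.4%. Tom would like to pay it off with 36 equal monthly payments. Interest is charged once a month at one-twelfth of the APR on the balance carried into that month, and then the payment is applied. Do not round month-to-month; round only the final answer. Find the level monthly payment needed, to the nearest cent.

Monthly rate r = 10.4%/12 = 0.866667% = 0.00866667.
Level-payment amortization: P = B₀·r / (1 − (1+r)^(−n)) = 7500.00·0.00866667 / (1 − 1.00867^(−36)).
Denominator 1 − (1+r)^(−36) = 0.267033852.
P = 65 / 0.267033852 ≈ 243.41.

€243.41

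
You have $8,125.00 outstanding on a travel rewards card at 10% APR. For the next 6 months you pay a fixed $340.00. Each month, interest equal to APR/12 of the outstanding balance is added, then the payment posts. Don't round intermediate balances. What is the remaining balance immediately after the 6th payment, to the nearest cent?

$6,456.83

Monthly rate r = 10%/12 = 0.833333% = 0.00833333.
Each month: B ← B·(1+r) − $340.00.
Month 1: interest $67.71; balance after payment $7,852.71.
Month 2: interest $65.44; balance after payment $7,578.15.
Month 3: interest $63.15; balance after payment $7,301.30.
Month 4: interest $60.84; balance after payment $7,022.14.
Month 5: interest $58.52; balance after payment $6,740.66.
Month 6: interest $56.17; balance after payment $6,456.83.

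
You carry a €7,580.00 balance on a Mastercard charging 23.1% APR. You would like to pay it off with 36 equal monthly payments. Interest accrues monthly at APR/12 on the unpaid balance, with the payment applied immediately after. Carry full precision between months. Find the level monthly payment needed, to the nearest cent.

Monthly rate r = 23.1%/12 = 1.925% = 0.01925.
Level-payment amortization: P = B₀·r / (1 − (1+r)^(−n)) = 7580.00·0.01925 / (1 − 1.01925^(−36)).
Denominator 1 − (1+r)^(−36) = 0.49662218.
P = 145.915 / 0.49662218 ≈ 293.81.

€293.81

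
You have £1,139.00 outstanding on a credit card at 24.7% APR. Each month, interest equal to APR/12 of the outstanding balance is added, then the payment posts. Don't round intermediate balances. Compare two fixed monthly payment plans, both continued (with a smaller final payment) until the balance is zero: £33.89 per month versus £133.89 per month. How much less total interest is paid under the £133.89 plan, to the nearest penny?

Monthly rate r = 24.7%/12 = 2.05833% = 0.0205833.
At £33.89/mo: n = ⌈−ln(1 − rB₀/P)/ln(1+r)⌉ = 58 payments (last £26.01); total interest = total paid − £1,139.00 = £818.74.
At £133.89/mo: 10 payments (last £60.31); total interest £126.32.
Interest saved = £818.74 − £126.32 = £692.42.

£692.42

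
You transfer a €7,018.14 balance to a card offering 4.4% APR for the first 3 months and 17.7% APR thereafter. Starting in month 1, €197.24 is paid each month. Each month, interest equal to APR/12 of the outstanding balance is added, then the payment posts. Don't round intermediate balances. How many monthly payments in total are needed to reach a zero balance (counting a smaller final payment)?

Promo months 1–3 at r₀ = 4.4%/12 = 0.00366667; months 4+ at r₁ = 17.7%/12 = 0.01475.
After month 3: iterate B ← B·(1+r₀) − €197.24 for 3 months → €6,501.73.
Then at r₁ with €197.24/mo: n₂ = −ln(1 − r₁·B/P)/ln(1+r₁) ≈ 45.48 → 46 more payments.

49 payments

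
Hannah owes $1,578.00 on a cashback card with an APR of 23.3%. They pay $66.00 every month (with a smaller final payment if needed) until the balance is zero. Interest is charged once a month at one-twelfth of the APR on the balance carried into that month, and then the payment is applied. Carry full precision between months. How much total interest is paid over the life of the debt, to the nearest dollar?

Monthly rate r = 23.3%/12 = 1.94167% = 0.0194167.
Payoff takes n = ⌈−ln(1 − rB₀/P)/ln(1+r)⌉ = ⌈32.451⌉ = 33 payments; the last is $29.95.
Total paid = 32·$66.00 + $29.95 = $2,141.95.
Total interest = total paid − principal = $2,141.95 − $1,578.00 = $563.95.

$564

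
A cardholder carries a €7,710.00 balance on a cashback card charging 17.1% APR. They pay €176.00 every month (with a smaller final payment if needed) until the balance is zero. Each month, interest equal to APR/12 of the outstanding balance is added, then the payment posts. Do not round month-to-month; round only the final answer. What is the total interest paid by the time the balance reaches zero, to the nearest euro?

Monthly rate r = 17.1%/12 = 1.425% = 0.01425.
Payoff takes n = ⌈−ln(1 − rB₀/P)/ln(1+r)⌉ = ⌈69.178⌉ = 70 payments; the last is €31.45.
Total paid = 69·€176.00 + €31.45 = €12,175.45.
Total interest = total paid − principal = €12,175.45 − €7,710.00 = €4,465.45.

€4,465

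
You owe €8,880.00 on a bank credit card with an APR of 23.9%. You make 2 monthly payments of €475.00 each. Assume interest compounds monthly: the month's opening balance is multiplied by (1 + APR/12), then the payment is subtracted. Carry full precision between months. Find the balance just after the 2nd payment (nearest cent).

€8,277.78

Monthly rate r = 23.9%/12 = 1.99167% = 0.0199167.
Each month: B ← B·(1+r) − €475.00.
Month 1: interest €176.86; balance after payment €8,581.86.
Month 2: interest €170.92; balance after payment €8,277.78.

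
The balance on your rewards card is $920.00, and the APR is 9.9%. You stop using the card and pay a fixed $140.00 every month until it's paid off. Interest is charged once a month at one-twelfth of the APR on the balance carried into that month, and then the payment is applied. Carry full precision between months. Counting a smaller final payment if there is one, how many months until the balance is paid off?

Monthly rate r = 9.9%/12 = 0.825% = 0.00825.
Recurrence: B ← B·(1+r) − $140.00.
Month 1: interest $7.59; balance after payment $787.59.
Month 2: interest $6.50; balance after payment $654.09.
Closed form: n = −ln(1 − rB₀/P)/ln(1+r) = −ln(0.94579)/ln(1.00825) ≈ 6.784, so the balance reaches zero during payment 7.

7 payments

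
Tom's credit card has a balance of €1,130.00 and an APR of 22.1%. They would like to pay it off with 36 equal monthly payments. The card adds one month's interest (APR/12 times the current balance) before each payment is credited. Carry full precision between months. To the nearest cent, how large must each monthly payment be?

€43.21

Monthly rate r = 22.1%/12 = 1.84167% = 0.0184167.
Level-payment amortization: P = B₀·r / (1 − (1+r)^(−n)) = 1130.00·0.0184167 / (1 − 1.01842^(−36)).
Denominator 1 − (1+r)^(−36) = 0.481579615.
P = 20.8108 / 0.481579615 ≈ 43.21.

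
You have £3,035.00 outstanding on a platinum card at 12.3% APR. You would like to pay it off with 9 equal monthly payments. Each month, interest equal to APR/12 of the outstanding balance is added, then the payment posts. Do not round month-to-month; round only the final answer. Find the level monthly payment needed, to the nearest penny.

£354.74

Monthly rate r = 12.3%/12 = 1.025% = 0.01025.
Level-payment amortization: P = B₀·r / (1 − (1+r)^(−n)) = 3035.00·0.01025 / (1 − 1.01025^(−9)).
Denominator 1 − (1+r)^(−9) = 0.0876945528.
P = 31.1088 / 0.0876945528 ≈ 354.74.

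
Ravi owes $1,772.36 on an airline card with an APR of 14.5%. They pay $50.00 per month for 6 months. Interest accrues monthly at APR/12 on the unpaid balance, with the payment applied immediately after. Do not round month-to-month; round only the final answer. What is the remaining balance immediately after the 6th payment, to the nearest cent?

Monthly rate r = 14.5%/12 = 1.20833% = 0.0120833.
Each month: B ← B·(1+r) − $50.00.
Month 1: interest $21.42; balance after payment $1,743.78.
Month 2: interest $21.07; balance after payment $1,714.85.
Month 3: interest $20.72; balance after payment $1,685.57.
Month 4: interest $20.37; balance after payment $1,655.93.
Month 5: interest $20.01; balance after payment $1,625.94.
Month 6: interest $19.65; balance after payment $1,595.59.

$1,595.59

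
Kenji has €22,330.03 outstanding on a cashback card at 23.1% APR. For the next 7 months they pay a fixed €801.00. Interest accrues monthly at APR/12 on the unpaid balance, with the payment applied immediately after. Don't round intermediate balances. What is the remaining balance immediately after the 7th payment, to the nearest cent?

Monthly rate r = 23.1%/12 = 1.925% = 0.01925.
Each month: B ← B·(1+r) − €801.00.
Month 1: interest €429.85; balance after payment €21,958.88.
Month 2: interest €422.71; balance after payment €21,580.59.
Month 3: interest €415.43; balance after payment €21,195.02.
Month 4: interest €408.00; balance after payment €20,802.02.
Month 5: interest €400.44; balance after payment €20,401.46.
Month 6: interest €392.73; balance after payment €19,993.19.
Month 7: interest €384.87; balance after payment €19,577.06.

€19,577.06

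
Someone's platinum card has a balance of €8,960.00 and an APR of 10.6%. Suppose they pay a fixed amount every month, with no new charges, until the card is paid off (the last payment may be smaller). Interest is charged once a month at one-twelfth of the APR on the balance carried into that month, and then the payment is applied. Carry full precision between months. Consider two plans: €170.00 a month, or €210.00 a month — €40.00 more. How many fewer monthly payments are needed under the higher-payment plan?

18 fewer payments

Monthly rate r = 10.6%/12 = 0.883333% = 0.00883333.
At €170.00/mo: n = ⌈−ln(1 − rB₀/P)/ln(1+r)⌉ = 72 payments (last €41.49); total interest = total paid − €8,960.00 = €3,151.49.
At €210.00/mo: 54 payments (last €165.38); total interest €2,335.38.
Payments saved = 72 − 54 = 18.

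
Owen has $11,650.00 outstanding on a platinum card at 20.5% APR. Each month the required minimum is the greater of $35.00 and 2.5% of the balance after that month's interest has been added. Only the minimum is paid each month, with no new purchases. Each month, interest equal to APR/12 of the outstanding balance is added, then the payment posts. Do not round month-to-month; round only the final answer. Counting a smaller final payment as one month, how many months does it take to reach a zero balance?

321 months

Monthly rate r = 20.5%/12 = 1.70833% = 0.0170833.
While 2.5% of the post-interest balance exceeds $35.00, each month B ← (B·(1+r))·(1 − 0.025), i.e. B shrinks by the factor (1+r)·0.975 = 0.99166.
This holds for months 1–255. Entering month 256 the balance is $1,375.37; 2.5% of the post-interest balance is now below $35.00, so the flat $35.00 minimum applies from here.
From month 256 a fixed $35.00 at rate r clears $1,375.37 in 66 more payments. Total: 255 + 66 = 321 months.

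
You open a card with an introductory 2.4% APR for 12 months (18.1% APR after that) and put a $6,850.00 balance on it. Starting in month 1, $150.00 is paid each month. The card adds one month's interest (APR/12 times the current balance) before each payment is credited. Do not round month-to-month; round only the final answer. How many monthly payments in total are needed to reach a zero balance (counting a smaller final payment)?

Promo months 1–12 at r₀ = 2.4%/12 = 0.002; months 13+ at r₁ = 18.1%/12 = 0.0150833.
After month 12: iterate B ← B·(1+r₀) − $150.00 for 12 months → $5,196.29.
Then at r₁ with $150.00/mo: n₂ = −ln(1 − r₁·B/P)/ln(1+r₁) ≈ 49.38 → 50 more payments.

62 payments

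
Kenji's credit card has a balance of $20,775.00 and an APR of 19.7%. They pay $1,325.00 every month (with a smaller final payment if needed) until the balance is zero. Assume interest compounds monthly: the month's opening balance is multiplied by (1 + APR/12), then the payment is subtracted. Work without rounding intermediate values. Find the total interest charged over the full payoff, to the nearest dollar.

$3,443

Monthly rate r = 19.7%/12 = 1.64167% = 0.0164167.
Payoff takes n = ⌈−ln(1 − rB₀/P)/ln(1+r)⌉ = ⌈18.276⌉ = 19 payments; the last is $368.20.
Total paid = 18·$1,325.00 + $368.20 = $24,218.20.
Total interest = total paid − principal = $24,218.20 − $20,775.00 = $3,443.20.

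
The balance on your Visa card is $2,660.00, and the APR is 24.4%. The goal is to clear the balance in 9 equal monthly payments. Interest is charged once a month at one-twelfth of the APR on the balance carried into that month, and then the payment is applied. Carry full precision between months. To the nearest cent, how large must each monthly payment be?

Monthly rate r = 24.4%/12 = 2.03333% = 0.0203333.
Level-payment amortization: P = B₀·r / (1 − (1+r)^(−n)) = 2660.00·0.0203333 / (1 − 1.02033^(−9)).
Denominator 1 − (1+r)^(−9) = 0.165701763.
P = 54.0867 / 0.165701763 ≈ 326.41.

$326.41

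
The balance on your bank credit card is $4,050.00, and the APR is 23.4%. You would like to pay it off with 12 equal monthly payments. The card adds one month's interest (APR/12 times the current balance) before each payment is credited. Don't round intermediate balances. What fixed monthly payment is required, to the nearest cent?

$381.79

Monthly rate r = 23.4%/12 = 1.95% = 0.0195.
Level-payment amortization: P = B₀·r / (1 − (1+r)^(−n)) = 4050.00·0.0195 / (1 − 1.0195^(−12)).
Denominator 1 − (1+r)^(−12) = 0.206853817.
P = 78.975 / 0.206853817 ≈ 381.79.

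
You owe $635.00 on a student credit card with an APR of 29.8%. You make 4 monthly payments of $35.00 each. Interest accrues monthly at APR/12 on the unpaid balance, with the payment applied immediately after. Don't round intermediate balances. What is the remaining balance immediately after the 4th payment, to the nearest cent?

$555.16

Monthly rate r = 29.8%/12 = 2.48333% = 0.0248333.
Each month: B ← B·(1+r) − $35.00.
Month 1: interest $15.77; balance after payment $615.77.
Month 2: interest $15.29; balance after payment $596.06.
Month 3: interest $14.80; balance after payment $575.86.
Month 4: interest $14.30; balance after payment $555.16.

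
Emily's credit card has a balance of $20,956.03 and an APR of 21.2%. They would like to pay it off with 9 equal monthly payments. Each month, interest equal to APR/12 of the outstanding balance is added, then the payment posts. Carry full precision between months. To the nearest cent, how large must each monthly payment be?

Monthly rate r = 21.2%/12 = 1.76667% = 0.0176667.
Level-payment amortization: P = B₀·r / (1 − (1+r)^(−n)) = 20956.03·0.0176667 / (1 − 1.01767^(−9)).
Denominator 1 − (1+r)^(−9) = 0.145818711.
P = 370.223 / 0.145818711 ≈ 2538.93.

$2,538.93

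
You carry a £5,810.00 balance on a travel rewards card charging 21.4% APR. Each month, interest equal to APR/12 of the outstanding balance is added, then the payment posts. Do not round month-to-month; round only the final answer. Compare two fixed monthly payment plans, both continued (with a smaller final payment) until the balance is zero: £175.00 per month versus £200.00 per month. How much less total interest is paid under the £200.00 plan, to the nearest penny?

£618.15

Monthly rate r = 21.4%/12 = 1.78333% = 0.0178333.
At £175.00/mo: n = ⌈−ln(1 − rB₀/P)/ln(1+r)⌉ = 51 payments (last £127.45); total interest = total paid − £5,810.00 = £3,067.45.
At £200.00/mo: 42 payments (last £59.30); total interest £2,449.30.
Interest saved = £3,067.45 − £2,449.30 = £618.15.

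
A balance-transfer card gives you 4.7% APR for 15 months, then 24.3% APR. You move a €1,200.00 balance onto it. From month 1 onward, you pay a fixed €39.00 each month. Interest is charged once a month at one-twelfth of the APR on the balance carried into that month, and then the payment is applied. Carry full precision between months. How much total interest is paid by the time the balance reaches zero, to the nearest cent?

Promo months 1–15 at r₀ = 4.7%/12 = 0.00391667; months 16+ at r₁ = 24.3%/12 = 0.02025.
After month 15: iterate B ← B·(1+r₀) − €39.00 for 15 months → €671.15.
Then at r₁ with €39.00/mo: n₂ = −ln(1 − r₁·B/P)/ln(1+r₁) ≈ 21.37 → 22 more payments.
Total paid = 36·€39.00 + €14.58 = €1,418.58; interest = €1,418.58 − €1,200.00 = €218.58.

€218.58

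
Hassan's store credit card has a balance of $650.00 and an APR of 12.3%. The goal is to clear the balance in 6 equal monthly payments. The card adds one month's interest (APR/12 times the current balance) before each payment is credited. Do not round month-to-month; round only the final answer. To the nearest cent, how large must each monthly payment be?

$112.25

Monthly rate r = 12.3%/12 = 1.025% = 0.01025.
Level-payment amortization: P = B₀·r / (1 − (1+r)^(−n)) = 650.00·0.01025 / (1 − 1.01025^(−6)).
Denominator 1 − (1+r)^(−6) = 0.0593526306.
P = 6.6625 / 0.0593526306 ≈ 112.25.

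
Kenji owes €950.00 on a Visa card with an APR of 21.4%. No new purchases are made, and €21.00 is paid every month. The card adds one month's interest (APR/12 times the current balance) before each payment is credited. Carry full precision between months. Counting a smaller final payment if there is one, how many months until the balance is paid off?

93 months

Monthly rate r = 21.4%/12 = 1.78333% = 0.0178333.
Recurrence: B ← B·(1+r) − €21.00.
Month 1: interest €16.94; balance after payment €945.94.
Month 2: interest €16.87; balance after payment €941.81.
Closed form: n = −ln(1 − rB₀/P)/ln(1+r) = −ln(0.19325)/ln(1.01783) ≈ 92.992, so the balance reaches zero during payment 93.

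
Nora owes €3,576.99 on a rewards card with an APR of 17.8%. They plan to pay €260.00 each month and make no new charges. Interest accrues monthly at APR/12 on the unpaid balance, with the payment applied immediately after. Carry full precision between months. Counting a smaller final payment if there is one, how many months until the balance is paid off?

Monthly rate r = 17.8%/12 = 1.48333% = 0.0148333.
Recurrence: B ← B·(1+r) − €260.00.
Month 1: interest €53.06; balance after payment €3,370.05.
Month 2: interest €49.99; balance after payment €3,160.04.
Closed form: n = −ln(1 − rB₀/P)/ln(1+r) = −ln(0.79593)/ln(1.01483) ≈ 15.501, so the balance reaches zero during payment 16.

16 months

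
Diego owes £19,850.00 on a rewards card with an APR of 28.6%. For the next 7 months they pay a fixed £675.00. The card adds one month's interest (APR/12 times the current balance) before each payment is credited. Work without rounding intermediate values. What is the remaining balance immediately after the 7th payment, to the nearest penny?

Monthly rate r = 28.6%/12 = 2.38333% = 0.0238333.
Each month: B ← B·(1+r) − £675.00.
Month 1: interest £473.09; balance after payment £19,648.09.
Month 2: interest £468.28; balance after payment £19,441.37.
Month 3: interest £463.35; balance after payment £19,229.72.
Month 4: interest £458.31; balance after payment £19,013.03.
Month 5: interest £453.14; balance after payment £18,791.18.
Month 6: interest £447.86; balance after payment £18,564.03.
Month 7: interest £442.44; balance after payment £18,331.48.

£18,331.48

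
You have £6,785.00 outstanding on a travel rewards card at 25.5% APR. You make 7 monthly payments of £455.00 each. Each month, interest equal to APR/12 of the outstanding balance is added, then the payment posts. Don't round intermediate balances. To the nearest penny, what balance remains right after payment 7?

Monthly rate r = 25.5%/12 = 2.125% = 0.02125.
Each month: B ← B·(1+r) − £455.00.
Month 1: interest £144.18; balance after payment £6,474.18.
Month 2: interest £137.58; balance after payment £6,156.76.
Month 3: interest £130.83; balance after payment £5,832.59.
Month 4: interest £123.94; balance after payment £5,501.53.
Month 5: interest £116.91; balance after payment £5,163.44.
Month 6: interest £109.72; balance after payment £4,818.16.
Month 7: interest £102.39; balance after payment £4,465.55.

£4,465.55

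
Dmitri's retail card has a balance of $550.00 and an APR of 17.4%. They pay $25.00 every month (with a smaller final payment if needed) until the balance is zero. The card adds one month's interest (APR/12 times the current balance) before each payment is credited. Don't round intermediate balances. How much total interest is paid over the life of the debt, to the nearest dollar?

$117

Monthly rate r = 17.4%/12 = 1.45% = 0.0145.
Payoff takes n = ⌈−ln(1 − rB₀/P)/ln(1+r)⌉ = ⌈26.688⌉ = 27 payments; the last is $17.23.
Total paid = 26·$25.00 + $17.23 = $667.23.
Total interest = total paid − principal = $667.23 − $550.00 = $117.23.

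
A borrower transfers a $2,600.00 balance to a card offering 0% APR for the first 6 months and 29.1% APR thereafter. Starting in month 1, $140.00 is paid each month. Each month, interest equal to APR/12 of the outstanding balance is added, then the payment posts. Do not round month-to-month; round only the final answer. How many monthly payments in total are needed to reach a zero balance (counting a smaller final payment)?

22 months

Promo months 1–6 at r₀ = 0%/12 = 0; months 7+ at r₁ = 29.1%/12 = 0.02425.
After month 6 (no interest yet): B = $2,600.00 − 6·$140.00 = $1,760.00.
Then at r₁ with $140.00/mo: n₂ = −ln(1 − r₁·B/P)/ln(1+r₁) ≈ 15.18 → 16 more payments.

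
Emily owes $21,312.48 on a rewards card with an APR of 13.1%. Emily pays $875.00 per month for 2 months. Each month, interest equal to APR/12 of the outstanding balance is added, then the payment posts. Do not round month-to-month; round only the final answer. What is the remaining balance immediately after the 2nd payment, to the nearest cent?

Monthly rate r = 13.1%/12 = 1.09167% = 0.0109167.
Each month: B ← B·(1+r) − $875.00.
Month 1: interest $232.66; balance after payment $20,670.14.
Month 2: interest $225.65; balance after payment $20,020.79.

$20,020.79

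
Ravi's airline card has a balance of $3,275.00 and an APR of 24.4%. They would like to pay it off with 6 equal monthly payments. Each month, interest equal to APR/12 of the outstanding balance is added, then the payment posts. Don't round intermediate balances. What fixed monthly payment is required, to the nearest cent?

Monthly rate r = 24.4%/12 = 2.03333% = 0.0203333.
Level-payment amortization: P = B₀·r / (1 − (1+r)^(−n)) = 3275.00·0.0203333 / (1 − 1.02033^(−6)).
Denominator 1 − (1+r)^(−6) = 0.113767748.
P = 66.5917 / 0.113767748 ≈ 585.33.

$585.33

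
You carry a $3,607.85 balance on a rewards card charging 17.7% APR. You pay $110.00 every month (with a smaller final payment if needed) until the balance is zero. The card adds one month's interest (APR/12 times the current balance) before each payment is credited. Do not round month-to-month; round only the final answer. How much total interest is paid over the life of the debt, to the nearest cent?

$1,359.68

Monthly rate r = 17.7%/12 = 1.475% = 0.01475.
Payoff takes n = ⌈−ln(1 − rB₀/P)/ln(1+r)⌉ = ⌈45.158⌉ = 46 payments; the last is $17.53.
Total paid = 45·$110.00 + $17.53 = $4,967.53.
Total interest = total paid − principal = $4,967.53 − $3,607.85 = $1,359.68.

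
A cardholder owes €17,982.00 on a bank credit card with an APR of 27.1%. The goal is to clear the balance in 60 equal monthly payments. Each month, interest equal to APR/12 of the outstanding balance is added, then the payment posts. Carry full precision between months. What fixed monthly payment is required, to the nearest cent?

€550.16

Monthly rate r = 27.1%/12 = 2.25833% = 0.0225833.
Level-payment amortization: P = B₀·r / (1 − (1+r)^(−n)) = 17982.00·0.0225833 / (1 − 1.02258^(−60)).
Denominator 1 − (1+r)^(−60) = 0.738135036.
P = 406.094 / 0.738135036 ≈ 550.16.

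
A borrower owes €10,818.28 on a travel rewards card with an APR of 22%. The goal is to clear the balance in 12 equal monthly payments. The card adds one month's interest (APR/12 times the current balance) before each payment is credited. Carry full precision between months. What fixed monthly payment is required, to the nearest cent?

Monthly rate r = 22%/12 = 1.83333% = 0.0183333.
Level-payment amortization: P = B₀·r / (1 − (1+r)^(−n)) = 10818.28·0.0183333 / (1 − 1.01833^(−12)).
Denominator 1 − (1+r)^(−12) = 0.195880708.
P = 198.335 / 0.195880708 ≈ 1012.53.

€1,012.53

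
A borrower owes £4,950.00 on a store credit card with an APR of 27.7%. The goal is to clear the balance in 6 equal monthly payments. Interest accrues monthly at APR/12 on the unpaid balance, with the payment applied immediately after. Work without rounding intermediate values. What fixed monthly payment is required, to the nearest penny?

£892.92

Monthly rate r = 27.7%/12 = 2.30833% = 0.0230833.
Level-payment amortization: P = B₀·r / (1 − (1+r)^(−n)) = 4950.00·0.0230833 / (1 − 1.02308^(−6)).
Denominator 1 − (1+r)^(−6) = 0.12796495.
P = 114.263 / 0.12796495 ≈ 892.92.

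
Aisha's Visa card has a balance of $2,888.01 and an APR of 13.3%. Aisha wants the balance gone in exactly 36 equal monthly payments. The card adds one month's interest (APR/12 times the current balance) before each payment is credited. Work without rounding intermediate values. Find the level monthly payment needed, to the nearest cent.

$97.73

Monthly rate r = 13.3%/12 = 1.10833% = 0.0110833.
Level-payment amortization: P = B₀·r / (1 − (1+r)^(−n)) = 2888.01·0.0110833 / (1 − 1.01108^(−36)).
Denominator 1 − (1+r)^(−36) = 0.327534909.
P = 32.0088 / 0.327534909 ≈ 97.73.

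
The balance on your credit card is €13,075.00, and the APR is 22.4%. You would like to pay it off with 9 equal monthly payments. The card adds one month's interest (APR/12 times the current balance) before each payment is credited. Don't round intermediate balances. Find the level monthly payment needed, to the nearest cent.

€1,591.71

Monthly rate r = 22.4%/12 = 1.86667% = 0.0186667.
Level-payment amortization: P = B₀·r / (1 − (1+r)^(−n)) = 13075.00·0.0186667 / (1 − 1.01867^(−9)).
Denominator 1 − (1+r)^(−9) = 0.153335904.
P = 244.067 / 0.153335904 ≈ 1591.71.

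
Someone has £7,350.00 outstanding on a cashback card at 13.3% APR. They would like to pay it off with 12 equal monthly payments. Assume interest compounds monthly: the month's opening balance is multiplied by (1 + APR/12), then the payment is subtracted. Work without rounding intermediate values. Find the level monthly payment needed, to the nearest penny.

£657.52

Monthly rate r = 13.3%/12 = 1.10833% = 0.0110833.
Level-payment amortization: P = B₀·r / (1 − (1+r)^(−n)) = 7350.00·0.0110833 / (1 − 1.01108^(−12)).
Denominator 1 − (1+r)^(−12) = 0.123894148.
P = 81.4625 / 0.123894148 ≈ 657.52.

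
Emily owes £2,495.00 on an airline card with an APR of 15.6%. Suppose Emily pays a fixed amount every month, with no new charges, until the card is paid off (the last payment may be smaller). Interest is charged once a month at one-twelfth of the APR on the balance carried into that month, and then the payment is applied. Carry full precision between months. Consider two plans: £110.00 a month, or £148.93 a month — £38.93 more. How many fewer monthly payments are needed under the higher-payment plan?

Monthly rate r = 15.6%/12 = 1.3% = 0.013.
At £110.00/mo: n = ⌈−ln(1 − rB₀/P)/ln(1+r)⌉ = 28 payments (last £5.36); total interest = total paid − £2,495.00 = £480.36.
At £148.93/mo: 20 payments (last £2.55); total interest £337.22.
Payments saved = 28 − 20 = 8.

8 fewer payments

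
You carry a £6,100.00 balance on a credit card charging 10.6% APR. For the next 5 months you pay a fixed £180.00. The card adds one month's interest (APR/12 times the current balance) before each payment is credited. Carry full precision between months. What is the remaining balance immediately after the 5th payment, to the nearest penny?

£5,458.18

Monthly rate r = 10.6%/12 = 0.883333% = 0.00883333.
Each month: B ← B·(1+r) − £180.00.
Month 1: interest £53.88; balance after payment £5,973.88.
Month 2: interest £52.77; balance after payment £5,846.65.
Month 3: interest £51.65; balance after payment £5,718.30.
Month 4: interest £50.51; balance after payment £5,588.81.
Month 5: interest £49.37; balance after payment £5,458.18.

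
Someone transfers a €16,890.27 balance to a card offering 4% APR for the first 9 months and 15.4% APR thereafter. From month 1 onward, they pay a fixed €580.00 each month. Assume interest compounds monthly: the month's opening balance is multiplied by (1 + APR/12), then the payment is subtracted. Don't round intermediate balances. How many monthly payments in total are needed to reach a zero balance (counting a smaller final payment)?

34 payments

Promo months 1–9 at r₀ = 4%/12 = 0.00333333; months 10+ at r₁ = 15.4%/12 = 0.0128333.
After month 9: iterate B ← B·(1+r₀) − €580.00 for 9 months → €12,113.64.
Then at r₁ with €580.00/mo: n₂ = −ln(1 − r₁·B/P)/ln(1+r₁) ≈ 24.47 → 25 more payments.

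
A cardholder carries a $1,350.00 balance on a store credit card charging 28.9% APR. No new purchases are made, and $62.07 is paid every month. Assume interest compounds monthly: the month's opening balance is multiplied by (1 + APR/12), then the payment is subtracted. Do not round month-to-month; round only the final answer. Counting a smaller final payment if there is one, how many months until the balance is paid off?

Monthly rate r = 28.9%/12 = 2.40833% = 0.0240833.
Recurrence: B ← B·(1+r) − $62.07.
Month 1: interest $32.51; balance after payment $1,320.44.
Month 2: interest $31.80; balance after payment $1,290.17.
Closed form: n = −ln(1 − rB₀/P)/ln(1+r) = −ln(0.4762)/ln(1.02408) ≈ 31.176, so the balance reaches zero during payment 32.

32 months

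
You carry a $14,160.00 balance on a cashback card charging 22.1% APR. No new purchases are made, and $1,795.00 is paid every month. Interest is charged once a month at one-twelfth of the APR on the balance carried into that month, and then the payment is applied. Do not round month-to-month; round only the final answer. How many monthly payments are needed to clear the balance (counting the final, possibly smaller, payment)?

9 months

Monthly rate r = 22.1%/12 = 1.84167% = 0.0184167.
Recurrence: B ← B·(1+r) − $1,795.00.
Month 1: interest $260.78; balance after payment $12,625.78.
Month 2: interest $232.52; balance after payment $11,063.30.
Closed form: n = −ln(1 − rB₀/P)/ln(1+r) = −ln(0.85472)/ln(1.01842) ≈ 8.602, so the balance reaches zero during payment 9.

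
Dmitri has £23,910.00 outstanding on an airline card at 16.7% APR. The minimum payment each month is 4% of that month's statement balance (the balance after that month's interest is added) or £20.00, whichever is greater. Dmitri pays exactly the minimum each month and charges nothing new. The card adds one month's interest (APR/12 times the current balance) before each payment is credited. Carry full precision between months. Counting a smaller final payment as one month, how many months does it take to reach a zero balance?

Monthly rate r = 16.7%/12 = 1.39167% = 0.0139167.
While 4% of the post-interest balance exceeds £20.00, each month B ← (B·(1+r))·(1 − 0.04), i.e. B shrinks by the factor (1+r)·0.96 = 0.97336.
This holds for months 1–144. Entering month 145 the balance is £489.74; 4% of the post-interest balance is now below £20.00, so the flat £20.00 minimum applies from here.
From month 145 a fixed £20.00 at rate r clears £489.74 in 31 more payments. Total: 144 + 31 = 175 months.

175 months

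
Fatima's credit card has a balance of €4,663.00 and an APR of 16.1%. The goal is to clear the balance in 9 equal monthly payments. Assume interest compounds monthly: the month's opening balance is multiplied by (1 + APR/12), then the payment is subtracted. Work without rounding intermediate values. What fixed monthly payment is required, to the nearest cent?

Monthly rate r = 16.1%/12 = 1.34167% = 0.0134167.
Level-payment amortization: P = B₀·r / (1 − (1+r)^(−n)) = 4663.00·0.0134167 / (1 − 1.01342^(−9)).
Denominator 1 − (1+r)^(−9) = 0.113032681.
P = 62.5619 / 0.113032681 ≈ 553.49.

€553.49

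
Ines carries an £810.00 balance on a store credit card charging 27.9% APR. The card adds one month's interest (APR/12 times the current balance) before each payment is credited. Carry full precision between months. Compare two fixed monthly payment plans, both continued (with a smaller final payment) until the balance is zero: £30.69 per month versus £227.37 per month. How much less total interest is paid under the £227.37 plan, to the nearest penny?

Monthly rate r = 27.9%/12 = 2.325% = 0.02325.
At £30.69/mo: n = ⌈−ln(1 − rB₀/P)/ln(1+r)⌉ = 42 payments (last £11.62); total interest = total paid − £810.00 = £459.91.
At £227.37/mo: 4 payments (last £173.68); total interest £45.79.
Interest saved = £459.91 − £45.79 = £414.12.

£414.12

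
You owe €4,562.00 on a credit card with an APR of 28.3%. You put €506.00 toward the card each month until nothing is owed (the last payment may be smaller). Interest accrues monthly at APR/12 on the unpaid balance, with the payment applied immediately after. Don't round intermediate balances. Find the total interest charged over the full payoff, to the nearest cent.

€628.34

Monthly rate r = 28.3%/12 = 2.35833% = 0.0235833.
Payoff takes n = ⌈−ln(1 − rB₀/P)/ln(1+r)⌉ = ⌈10.255⌉ = 11 payments; the last is €130.34.
Total paid = 10·€506.00 + €130.34 = €5,190.34.
Total interest = total paid − principal = €5,190.34 − €4,562.00 = €628.34.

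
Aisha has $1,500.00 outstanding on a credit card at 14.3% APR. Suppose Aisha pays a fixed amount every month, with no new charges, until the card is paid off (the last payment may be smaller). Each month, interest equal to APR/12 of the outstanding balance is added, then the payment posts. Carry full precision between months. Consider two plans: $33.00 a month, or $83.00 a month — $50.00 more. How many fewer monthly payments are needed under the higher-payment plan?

45 fewer payments

Monthly rate r = 14.3%/12 = 1.19167% = 0.0119167.
At $33.00/mo: n = ⌈−ln(1 − rB₀/P)/ln(1+r)⌉ = 66 payments (last $28.31); total interest = total paid − $1,500.00 = $673.31.
At $83.00/mo: 21 payments (last $39.41); total interest $199.41.
Payments saved = 66 − 21 = 45.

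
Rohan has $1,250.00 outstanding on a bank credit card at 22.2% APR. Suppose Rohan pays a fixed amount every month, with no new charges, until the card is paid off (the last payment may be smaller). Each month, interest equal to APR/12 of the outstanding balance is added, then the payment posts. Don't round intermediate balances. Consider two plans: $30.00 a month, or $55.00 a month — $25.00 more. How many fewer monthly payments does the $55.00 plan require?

Monthly rate r = 22.2%/12 = 1.85% = 0.0185.
At $30.00/mo: n = ⌈−ln(1 − rB₀/P)/ln(1+r)⌉ = 81 payments (last $11.24); total interest = total paid − $1,250.00 = $1,161.24.
At $55.00/mo: 30 payments (last $41.84); total interest $386.84.
Payments saved = 81 − 30 = 51.

51 fewer payments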